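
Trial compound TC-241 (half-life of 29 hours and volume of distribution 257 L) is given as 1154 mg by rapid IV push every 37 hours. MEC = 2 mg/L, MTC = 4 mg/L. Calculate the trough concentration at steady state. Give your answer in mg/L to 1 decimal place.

3.2 mg/L

k = ln2/t½ = ln2/29 ≈ 0.023902 h⁻¹; fraction remaining f = e^(−kτ) = e^(−0.023902×37) ≈ 0.4130.
Accumulation ratio R = 1/(1 − f) ≈ 1/0.5870 ≈ 1.7036.
Single-dose peak C₀ = D/Vd = 1154/257 ≈ 4.490 mg/L.
Steady-state peak Cmax,ss = C₀·R ≈ 4.490 × 1.7036 ≈ 7.649 mg/L.
Steady-state trough Cmin,ss = Cmax,ss·f ≈ 7.649 × 0.4130 ≈ 3.159 mg/L.
Trough 3.2 mg/L vs MEC 2 mg/L: adequate.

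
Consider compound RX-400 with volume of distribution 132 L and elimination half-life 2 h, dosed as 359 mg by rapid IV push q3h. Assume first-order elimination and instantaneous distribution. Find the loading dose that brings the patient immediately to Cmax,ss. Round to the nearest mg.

f = (1/2)^(3/2) ≈ 0.353553; accumulation ratio R = 1/(1−f) ≈ 1.54692.
Loading dose to hit Cmax,ss on first dose: D_load = D_maint·R ≈ 359 × 1.54692 ≈ 555.34 mg.

555 mg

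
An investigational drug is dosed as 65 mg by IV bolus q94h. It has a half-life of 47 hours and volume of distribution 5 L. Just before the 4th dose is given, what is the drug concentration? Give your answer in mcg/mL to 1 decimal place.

f = (1/2)^(τ/t½) = (1/2)^(94/47) ≈ 0.2500.
C₀ = D/Vd = 65/5 ≈ 13.000 mcg/mL.
Before the 4th dose, 3 doses have been given. Superposition: Cmin = C₀·(f + f² + … + f^3).
≈ 13.000 × (0.2500 + 0.0625 + 0.0156) ≈ 13.000 × 0.3281 ≈ 4.265 mcg/mL.

4.3 mcg/mL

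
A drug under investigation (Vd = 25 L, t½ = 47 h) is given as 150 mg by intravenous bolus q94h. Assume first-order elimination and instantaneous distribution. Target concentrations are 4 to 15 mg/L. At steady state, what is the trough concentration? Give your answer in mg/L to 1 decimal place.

2.0 mg/L

τ = 94 h = 2 half-lives, so f = (1/2)^2 = 0.25.
At steady state, R = 1/(1 − 0.25) = 4/3.
Single-dose peak C₀ = D/Vd = 150/25 = 6 mg/L.
Steady-state peak Cmax,ss = C₀·R = 6 × 4/3 ≈ 8.000 mg/L.
Steady-state trough Cmin,ss = Cmax,ss·f ≈ 8.000 × 0.25 ≈ 2.000 mg/L.
Trough 2.0 mg/L vs MEC 4 mg/L: subtherapeutic.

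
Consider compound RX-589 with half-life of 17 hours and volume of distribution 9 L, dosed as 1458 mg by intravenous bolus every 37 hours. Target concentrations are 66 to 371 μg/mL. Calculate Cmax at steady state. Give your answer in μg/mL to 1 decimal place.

k = ln2/t½ = ln2/17 ≈ 0.040773 h⁻¹; fraction remaining f = e^(−kτ) = e^(−0.040773×37) ≈ 0.2212.
At steady state, accumulation factor R = 1/(1 − e^(−kτ)) ≈ 1.2840.
Each bolus raises the concentration by D/Vd = 1458/9 ≈ 162.000 μg/mL.
Steady-state peak Cmax,ss = C₀·R ≈ 162.000 × 1.2840 ≈ 208.008 μg/mL.
Peak 208.0 μg/mL vs MTC 371 μg/mL: below toxic threshold.

208.0 μg/mL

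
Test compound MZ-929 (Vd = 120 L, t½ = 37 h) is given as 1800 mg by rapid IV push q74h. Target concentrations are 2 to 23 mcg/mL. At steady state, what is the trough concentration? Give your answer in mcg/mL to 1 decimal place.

5.0 mcg/mL

τ = 74 h = 2 half-lives, so f = (1/2)^2 = 0.25.
Accumulation ratio R = 1/(1 − f) = 1/0.75 = 4/3.
Single-dose peak C₀ = D/Vd = 1800/120 = 15 mcg/mL.
Steady-state peak Cmax,ss = C₀·R = 15 × 4/3 ≈ 20.000 mcg/mL.
Steady-state trough Cmin,ss = Cmax,ss·f ≈ 20.000 × 0.25 ≈ 5.000 mcg/mL.
Trough 5.0 mcg/mL vs MEC 2 mcg/mL: adequate.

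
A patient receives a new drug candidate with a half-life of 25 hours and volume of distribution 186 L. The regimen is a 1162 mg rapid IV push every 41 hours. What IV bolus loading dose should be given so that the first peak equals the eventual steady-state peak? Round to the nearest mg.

f = (1/2)^(41/25) ≈ 0.320856; accumulation ratio R = 1/(1−f) ≈ 1.47244.
Loading dose to hit Cmax,ss on first dose: D_load = D_maint·R ≈ 1162 × 1.47244 ≈ 1710.98 mg.

1711 mg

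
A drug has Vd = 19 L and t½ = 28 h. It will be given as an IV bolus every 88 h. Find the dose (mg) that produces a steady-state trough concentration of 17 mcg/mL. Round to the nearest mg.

2530 mg

τ/t½ = 88/28 ≈ 3.1429, so f = (1/2)^(88/28) ≈ 0.113215.
Cmin,ss = (D/Vd)·f/(1−f), so D = Cmin,ss·Vd·(1−f)/f.
D = 17 × 19 × (1−f)/f ≈ 17 × 19 × 7.83275 ≈ 2529.98 mg.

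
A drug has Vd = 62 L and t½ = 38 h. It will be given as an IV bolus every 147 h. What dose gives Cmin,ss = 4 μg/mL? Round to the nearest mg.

τ/t½ = 147/38 ≈ 3.8684, so f = (1/2)^(147/38) ≈ 0.068468.
Cmin,ss = (D/Vd)·f/(1−f), so D = Cmin,ss·Vd·(1−f)/f.
D = 4 × 62 × (1−f)/f ≈ 4 × 62 × 13.60536 ≈ 3374.13 mg.

3374 mg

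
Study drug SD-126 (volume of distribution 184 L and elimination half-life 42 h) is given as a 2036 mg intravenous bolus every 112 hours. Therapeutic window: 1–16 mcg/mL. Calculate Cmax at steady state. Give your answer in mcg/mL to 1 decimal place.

13.1 mcg/mL

k = ln2/t½ = ln2/42 ≈ 0.016504 h⁻¹; fraction remaining f = e^(−kτ) = e^(−0.016504×112) ≈ 0.1575.
Accumulation ratio R = 1/(1 − f) ≈ 1/0.8425 ≈ 1.1869.
Each bolus raises the concentration by D/Vd = 2036/184 ≈ 11.065 mcg/mL.
Cmax,ss = C₀/(1 − f) ≈ 11.065/0.8425 ≈ 13.134 mcg/mL.
Peak 13.1 mcg/mL vs MTC 16 mcg/mL: below toxic threshold.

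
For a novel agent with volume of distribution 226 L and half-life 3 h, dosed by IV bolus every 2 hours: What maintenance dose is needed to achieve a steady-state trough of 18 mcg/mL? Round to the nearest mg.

τ/t½ = 2/3 ≈ 0.66667, so f = (1/2)^(2/3) ≈ 0.629961.
Cmin,ss = (D/Vd)·f/(1−f), so D = Cmin,ss·Vd·(1−f)/f.
D = 18 × 226 × (1−f)/f ≈ 18 × 226 × 0.58740 ≈ 2389.54 mg.

2390 mg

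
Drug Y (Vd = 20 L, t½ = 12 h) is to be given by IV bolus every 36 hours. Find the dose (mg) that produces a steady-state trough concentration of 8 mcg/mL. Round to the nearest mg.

τ/t½ = 36/12 ≈ 3, so f = (1/2)^(36/12) ≈ 0.125000.
Cmin,ss = (D/Vd)·f/(1−f), so D = Cmin,ss·Vd·(1−f)/f.
D = 8 × 20 × (1−f)/f ≈ 8 × 20 × 7.00000 ≈ 1120.00 mg.

1120 mg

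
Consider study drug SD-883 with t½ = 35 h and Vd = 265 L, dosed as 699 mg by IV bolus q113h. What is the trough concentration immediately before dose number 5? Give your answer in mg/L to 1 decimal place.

0.3 mg/L

f = (1/2)^(τ/t½) = (1/2)^(113/35) ≈ 0.1067.
C₀ = D/Vd = 699/265 ≈ 2.638 mg/L.
Before the 5th dose, 4 doses have been given. Superposition: Cmin = C₀·(f + f² + … + f^4).
≈ 2.638 × (0.1067 + 0.0114 + 0.0012 + 0.0001) ≈ 2.638 × 0.1194 ≈ 0.315 mg/L.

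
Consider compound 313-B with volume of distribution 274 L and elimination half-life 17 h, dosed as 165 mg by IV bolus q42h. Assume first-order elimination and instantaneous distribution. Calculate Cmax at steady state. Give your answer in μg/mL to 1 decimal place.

τ/t½ = 42/17 ≈ 2.4706, so fraction remaining f = (1/2)^(42/17) ≈ 0.1804.
At steady state, accumulation factor R = 1/(1 − e^(−kτ)) ≈ 1.2201.
Each bolus raises the concentration by D/Vd = 165/274 ≈ 0.602 μg/mL.
Steady-state peak Cmax,ss = C₀·R ≈ 0.602 × 1.2201 ≈ 0.735 μg/mL.

0.7 μg/mL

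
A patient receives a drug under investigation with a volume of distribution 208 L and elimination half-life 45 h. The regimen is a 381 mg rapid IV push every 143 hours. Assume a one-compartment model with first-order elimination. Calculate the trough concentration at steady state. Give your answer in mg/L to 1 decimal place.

0.2 mg/L

k = ln2/t½ = ln2/45 ≈ 0.015403 h⁻¹; fraction remaining f = e^(−kτ) = e^(−0.015403×143) ≈ 0.1105.
Each bolus raises the concentration by D/Vd = 381/208 ≈ 1.832 mg/L.
Steady-state trough Cmin,ss = C₀·f/(1−f) ≈ 1.832 × 0.1105/0.8895 ≈ 0.228 mg/L.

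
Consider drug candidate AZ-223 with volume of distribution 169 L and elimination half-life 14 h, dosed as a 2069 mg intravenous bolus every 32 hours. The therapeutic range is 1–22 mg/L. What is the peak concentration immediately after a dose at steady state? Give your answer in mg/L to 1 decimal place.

τ/t½ = 32/14 ≈ 2.2857, so fraction remaining f = (1/2)^(32/14) ≈ 0.2051.
At steady state, accumulation factor R = 1/(1 − e^(−kτ)) ≈ 1.2580.
Each bolus raises the concentration by D/Vd = 2069/169 ≈ 12.243 mg/L.
Steady-state peak Cmax,ss = C₀·R ≈ 12.243 × 1.2580 ≈ 15.402 mg/L.
Peak 15.4 mg/L vs MTC 22 mg/L: below toxic threshold.

15.4 mg/L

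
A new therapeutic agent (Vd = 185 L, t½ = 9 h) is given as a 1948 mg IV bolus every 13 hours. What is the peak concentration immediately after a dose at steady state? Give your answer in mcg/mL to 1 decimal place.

τ/t½ = 13/9 ≈ 1.4444, so fraction remaining f = (1/2)^(13/9) ≈ 0.3674.
Accumulation ratio R = 1/(1 − f) ≈ 1/0.6326 ≈ 1.5808.
Each bolus raises the concentration by D/Vd = 1948/185 ≈ 10.530 mcg/mL.
Steady-state peak Cmax,ss = C₀·R ≈ 10.530 × 1.5808 ≈ 16.646 mcg/mL.

16.6 mcg/mL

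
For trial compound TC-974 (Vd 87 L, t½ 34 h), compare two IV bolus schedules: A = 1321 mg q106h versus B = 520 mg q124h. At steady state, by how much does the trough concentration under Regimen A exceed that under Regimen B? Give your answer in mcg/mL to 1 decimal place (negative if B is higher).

Regimen A: f = (1/2)^(106/34) ≈ 0.1152; Cmin,ss = (1321/87)·f/(1−f) ≈ 1.977 mcg/mL.
Regimen B: f = (1/2)^(124/34) ≈ 0.0798; Cmin,ss = (520/87)·f/(1−f) ≈ 0.518 mcg/mL.
Difference ≈ 1.977 − 0.518 ≈ 1.459 mcg/mL.

1.5 mcg/mL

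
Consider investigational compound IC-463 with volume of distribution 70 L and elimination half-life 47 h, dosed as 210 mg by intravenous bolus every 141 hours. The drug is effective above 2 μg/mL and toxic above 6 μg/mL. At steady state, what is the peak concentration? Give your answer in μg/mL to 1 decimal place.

The dosing interval is 3 half-lives, so f = 2^(−3) = 0.125.
At steady state, R = 1/(1 − 0.125) = 8/7.
Single-dose peak C₀ = D/Vd = 210/70 = 3 μg/mL.
Steady-state peak Cmax,ss = C₀·R = 3 × 8/7 ≈ 3.429 μg/mL.
Peak 3.4 μg/mL vs MTC 6 μg/mL: below toxic threshold.

3.4 μg/mL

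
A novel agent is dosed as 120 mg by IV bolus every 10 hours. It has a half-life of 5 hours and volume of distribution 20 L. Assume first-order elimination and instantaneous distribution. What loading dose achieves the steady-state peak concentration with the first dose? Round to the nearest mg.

f = (1/2)^(10/5) ≈ 0.250000; accumulation ratio R = 1/(1−f) ≈ 1.33333.
Loading dose to hit Cmax,ss on first dose: D_load = D_maint·R ≈ 120 × 1.33333 ≈ 160.00 mg.

160 mg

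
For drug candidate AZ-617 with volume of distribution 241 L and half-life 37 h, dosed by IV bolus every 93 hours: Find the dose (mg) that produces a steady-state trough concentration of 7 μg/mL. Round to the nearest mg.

τ/t½ = 93/37 ≈ 2.5135, so f = (1/2)^(93/37) ≈ 0.175129.
Cmin,ss = (D/Vd)·f/(1−f), so D = Cmin,ss·Vd·(1−f)/f.
D = 7 × 241 × (1−f)/f ≈ 7 × 241 × 4.71008 ≈ 7945.90 mg.

7946 mg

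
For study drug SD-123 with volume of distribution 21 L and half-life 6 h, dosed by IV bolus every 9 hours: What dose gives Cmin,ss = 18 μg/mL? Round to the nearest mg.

τ/t½ = 9/6 ≈ 1.5, so f = (1/2)^(9/6) ≈ 0.353553.
Cmin,ss = (D/Vd)·f/(1−f), so D = Cmin,ss·Vd·(1−f)/f.
D = 18 × 21 × (1−f)/f ≈ 18 × 21 × 1.82843 ≈ 691.15 mg.

691 mg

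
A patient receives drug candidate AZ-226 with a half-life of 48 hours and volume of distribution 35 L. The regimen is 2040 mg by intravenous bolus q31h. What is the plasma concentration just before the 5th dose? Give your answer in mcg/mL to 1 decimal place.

f = (1/2)^(τ/t½) = (1/2)^(31/48) ≈ 0.6391.
C₀ = D/Vd = 2040/35 ≈ 58.286 mcg/mL.
Before the 5th dose, 4 doses have been given. Superposition: Cmin = C₀·(f + f² + … + f^4).
≈ 58.286 × (0.6391 + 0.4084 + 0.2610 + 0.1668) ≈ 58.286 × 1.4753 ≈ 85.989 mcg/mL.

86.0 mcg/mL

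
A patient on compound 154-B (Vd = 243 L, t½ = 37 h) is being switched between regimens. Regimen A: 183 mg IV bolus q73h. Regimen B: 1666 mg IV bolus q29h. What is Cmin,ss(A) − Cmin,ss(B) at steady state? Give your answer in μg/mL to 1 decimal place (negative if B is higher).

Regimen A: f = (1/2)^(73/37) ≈ 0.2547; Cmin,ss = (183/243)·f/(1−f) ≈ 0.257 μg/mL.
Regimen B: f = (1/2)^(29/37) ≈ 0.5808; Cmin,ss = (1666/243)·f/(1−f) ≈ 9.499 μg/mL.
Difference ≈ 0.257 − 9.499 ≈ -9.242 μg/mL.

-9.2 μg/mL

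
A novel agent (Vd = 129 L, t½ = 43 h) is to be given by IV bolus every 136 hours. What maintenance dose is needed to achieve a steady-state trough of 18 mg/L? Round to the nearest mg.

18473 mg

τ/t½ = 136/43 ≈ 3.1628, so f = (1/2)^(136/43) ≈ 0.111662.
Cmin,ss = (D/Vd)·f/(1−f), so D = Cmin,ss·Vd·(1−f)/f.
D = 18 × 129 × (1−f)/f ≈ 18 × 129 × 7.95560 ≈ 18472.90 mg.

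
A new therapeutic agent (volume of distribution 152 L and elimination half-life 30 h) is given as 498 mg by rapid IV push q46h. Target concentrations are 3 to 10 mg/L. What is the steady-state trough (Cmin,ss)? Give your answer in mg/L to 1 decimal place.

1.7 mg/L

τ/t½ = 46/30 ≈ 1.5333, so fraction remaining f = (1/2)^(46/30) ≈ 0.3455.
Accumulation ratio R = 1/(1 − f) ≈ 1/0.6545 ≈ 1.5279.
Single-dose peak C₀ = D/Vd = 498/152 ≈ 3.276 mg/L.
Cmax,ss = C₀/(1 − f) ≈ 3.276/0.6545 ≈ 5.005 mg/L.
Steady-state trough Cmin,ss = Cmax,ss·f ≈ 5.005 × 0.3455 ≈ 1.729 mg/L.
Trough 1.7 mg/L vs MEC 3 mg/L: subtherapeutic.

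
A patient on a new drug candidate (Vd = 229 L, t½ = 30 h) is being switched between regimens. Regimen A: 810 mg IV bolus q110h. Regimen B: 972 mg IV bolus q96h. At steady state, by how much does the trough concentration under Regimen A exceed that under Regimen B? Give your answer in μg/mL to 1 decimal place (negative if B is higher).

-0.2 μg/mL

Regimen A: f = (1/2)^(110/30) ≈ 0.0787; Cmin,ss = (810/229)·f/(1−f) ≈ 0.302 μg/mL.
Regimen B: f = (1/2)^(96/30) ≈ 0.1088; Cmin,ss = (972/229)·f/(1−f) ≈ 0.518 μg/mL.
Difference ≈ 0.302 − 0.518 ≈ -0.216 μg/mL.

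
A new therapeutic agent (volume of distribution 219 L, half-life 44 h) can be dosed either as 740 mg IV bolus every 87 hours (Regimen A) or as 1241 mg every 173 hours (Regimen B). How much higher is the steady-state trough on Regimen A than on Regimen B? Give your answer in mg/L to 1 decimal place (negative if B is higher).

0.8 mg/L

Regimen A: f = (1/2)^(87/44) ≈ 0.2540; Cmin,ss = (740/219)·f/(1−f) ≈ 1.150 mg/L.
Regimen B: f = (1/2)^(173/44) ≈ 0.0655; Cmin,ss = (1241/219)·f/(1−f) ≈ 0.397 mg/L.
Difference ≈ 1.150 − 0.397 ≈ 0.753 mg/L.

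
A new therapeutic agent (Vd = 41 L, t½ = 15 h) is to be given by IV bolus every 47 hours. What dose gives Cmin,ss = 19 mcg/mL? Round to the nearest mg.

τ/t½ = 47/15 ≈ 3.1333, so f = (1/2)^(47/15) ≈ 0.113965.
Cmin,ss = (D/Vd)·f/(1−f), so D = Cmin,ss·Vd·(1−f)/f.
D = 19 × 41 × (1−f)/f ≈ 19 × 41 × 7.77462 ≈ 6056.43 mg.

6056 mg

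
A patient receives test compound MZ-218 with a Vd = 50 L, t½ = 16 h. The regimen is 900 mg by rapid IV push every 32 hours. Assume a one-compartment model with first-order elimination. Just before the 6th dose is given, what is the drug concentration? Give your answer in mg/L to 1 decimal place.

f = (1/2)^(τ/t½) = (1/2)^(32/16) ≈ 0.2500.
C₀ = D/Vd = 900/50 ≈ 18.000 mg/L.
Before the 6th dose, 5 doses have been given. Superposition: Cmin = C₀·(f + f² + … + f^5).
≈ 18.000 × (0.2500 + 0.0625 + 0.0156 + 0.0039 + 0.0010) ≈ 18.000 × 0.3330 ≈ 5.994 mg/L.

6.0 mg/L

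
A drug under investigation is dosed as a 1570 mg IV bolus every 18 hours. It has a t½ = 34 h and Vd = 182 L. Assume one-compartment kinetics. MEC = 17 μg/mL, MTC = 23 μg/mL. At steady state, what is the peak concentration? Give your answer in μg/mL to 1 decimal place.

τ/t½ = 18/34 ≈ 0.52941, so fraction remaining f = (1/2)^(18/34) ≈ 0.6928.
At steady state, accumulation factor R = 1/(1 − e^(−kτ)) ≈ 3.2552.
Each bolus raises the concentration by D/Vd = 1570/182 ≈ 8.626 μg/mL.
Steady-state peak Cmax,ss = C₀·R ≈ 8.626 × 3.2552 ≈ 28.079 μg/mL.
Peak 28.1 μg/mL vs MTC 23 μg/mL: exceeds toxic threshold.

28.1 μg/mL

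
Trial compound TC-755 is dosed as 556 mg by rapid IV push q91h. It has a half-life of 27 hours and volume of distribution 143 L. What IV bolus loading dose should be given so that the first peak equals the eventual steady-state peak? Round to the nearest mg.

f = (1/2)^(91/27) ≈ 0.096698; accumulation ratio R = 1/(1−f) ≈ 1.10705.
Loading dose to hit Cmax,ss on first dose: D_load = D_maint·R ≈ 556 × 1.10705 ≈ 615.52 mg.

616 mg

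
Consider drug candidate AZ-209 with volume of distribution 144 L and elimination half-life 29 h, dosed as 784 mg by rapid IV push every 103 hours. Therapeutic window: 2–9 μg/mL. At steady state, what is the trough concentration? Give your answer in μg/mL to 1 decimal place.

0.5 μg/mL

τ/t½ = 103/29 ≈ 3.5517, so fraction remaining f = (1/2)^(103/29) ≈ 0.0853.
At steady state, accumulation factor R = 1/(1 − e^(−kτ)) ≈ 1.0933.
Single-dose peak C₀ = D/Vd = 784/144 ≈ 5.444 μg/mL.
Steady-state peak Cmax,ss = C₀·R ≈ 5.444 × 1.0933 ≈ 5.952 μg/mL.
Steady-state trough Cmin,ss = Cmax,ss·f ≈ 5.952 × 0.0853 ≈ 0.508 μg/mL.
Trough 0.5 μg/mL vs MEC 2 μg/mL: subtherapeutic.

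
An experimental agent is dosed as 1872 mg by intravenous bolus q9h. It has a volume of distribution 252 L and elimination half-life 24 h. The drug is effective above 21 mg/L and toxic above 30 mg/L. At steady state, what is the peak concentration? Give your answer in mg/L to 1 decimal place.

k = ln2/t½ = ln2/24 ≈ 0.028881 h⁻¹; fraction remaining f = e^(−kτ) = e^(−0.028881×9) ≈ 0.7711.
Accumulation ratio R = 1/(1 − f) ≈ 1/0.2289 ≈ 4.3687.
Single-dose peak C₀ = D/Vd = 1872/252 ≈ 7.429 mg/L.
Cmax,ss = C₀/(1 − f) ≈ 7.429/0.2289 ≈ 32.455 mg/L.
Peak 32.5 mg/L vs MTC 30 mg/L: exceeds toxic threshold.

32.5 mg/L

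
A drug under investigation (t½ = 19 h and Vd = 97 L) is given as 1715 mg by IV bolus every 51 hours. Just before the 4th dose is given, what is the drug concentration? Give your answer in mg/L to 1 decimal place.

f = (1/2)^(τ/t½) = (1/2)^(51/19) ≈ 0.1556.
C₀ = D/Vd = 1715/97 ≈ 17.680 mg/L.
Before the 4th dose, 3 doses have been given. Superposition: Cmin = C₀·(f + f² + … + f^3).
≈ 17.680 × (0.1556 + 0.0242 + 0.0038) ≈ 17.680 × 0.1836 ≈ 3.246 mg/L.

3.2 mg/L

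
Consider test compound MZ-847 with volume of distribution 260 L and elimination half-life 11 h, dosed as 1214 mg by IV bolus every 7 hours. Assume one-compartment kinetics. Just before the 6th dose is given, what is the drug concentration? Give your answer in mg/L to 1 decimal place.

7.5 mg/L

f = (1/2)^(τ/t½) = (1/2)^(7/11) ≈ 0.6433.
C₀ = D/Vd = 1214/260 ≈ 4.669 mg/L.
Before the 6th dose, 5 doses have been given. Superposition: Cmin = C₀·(f + f² + … + f^5).
≈ 4.669 × (0.6433 + 0.4138 + 0.2662 + 0.1713 + 0.1102) ≈ 4.669 × 1.6048 ≈ 7.493 mg/L.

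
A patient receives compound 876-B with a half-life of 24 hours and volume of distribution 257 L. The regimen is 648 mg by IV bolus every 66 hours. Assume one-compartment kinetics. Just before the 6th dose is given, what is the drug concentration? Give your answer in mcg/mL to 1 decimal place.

0.4 mcg/mL

f = (1/2)^(τ/t½) = (1/2)^(66/24) ≈ 0.1487.
C₀ = D/Vd = 648/257 ≈ 2.521 mcg/mL.
Before the 6th dose, 5 doses have been given. Superposition: Cmin = C₀·(f + f² + … + f^5).
≈ 2.521 × (0.1487 + 0.0221 + 0.0033 + 0.0005 + 0.0001) ≈ 2.521 × 0.1747 ≈ 0.440 mcg/mL.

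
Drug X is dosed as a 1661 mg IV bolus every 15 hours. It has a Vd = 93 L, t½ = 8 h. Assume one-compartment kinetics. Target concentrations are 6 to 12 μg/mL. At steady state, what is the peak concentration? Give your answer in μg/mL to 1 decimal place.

24.6 μg/mL

k = ln2/t½ = ln2/8 ≈ 0.086643 h⁻¹; fraction remaining f = e^(−kτ) = e^(−0.086643×15) ≈ 0.2726.
At steady state, accumulation factor R = 1/(1 − e^(−kτ)) ≈ 1.3748.
Single-dose peak C₀ = D/Vd = 1661/93 ≈ 17.860 μg/mL.
Steady-state peak Cmax,ss = C₀·R ≈ 17.860 × 1.3748 ≈ 24.554 μg/mL.
Peak 24.6 μg/mL vs MTC 12 μg/mL: exceeds toxic threshold.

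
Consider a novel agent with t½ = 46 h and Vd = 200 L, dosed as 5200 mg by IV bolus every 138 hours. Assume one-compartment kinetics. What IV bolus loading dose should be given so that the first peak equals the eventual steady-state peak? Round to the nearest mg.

f = (1/2)^(138/46) ≈ 0.125000; accumulation ratio R = 1/(1−f) ≈ 1.14286.
Loading dose to hit Cmax,ss on first dose: D_load = D_maint·R ≈ 5200 × 1.14286 ≈ 5942.87 mg.

5943 mg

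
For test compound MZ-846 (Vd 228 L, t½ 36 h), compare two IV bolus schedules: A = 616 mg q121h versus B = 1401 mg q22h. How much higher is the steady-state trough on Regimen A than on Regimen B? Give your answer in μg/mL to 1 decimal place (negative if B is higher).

-11.4 μg/mL

Regimen A: f = (1/2)^(121/36) ≈ 0.0973; Cmin,ss = (616/228)·f/(1−f) ≈ 0.291 μg/mL.
Regimen B: f = (1/2)^(22/36) ≈ 0.6547; Cmin,ss = (1401/228)·f/(1−f) ≈ 11.651 μg/mL.
Difference ≈ 0.291 − 11.651 ≈ -11.360 μg/mL.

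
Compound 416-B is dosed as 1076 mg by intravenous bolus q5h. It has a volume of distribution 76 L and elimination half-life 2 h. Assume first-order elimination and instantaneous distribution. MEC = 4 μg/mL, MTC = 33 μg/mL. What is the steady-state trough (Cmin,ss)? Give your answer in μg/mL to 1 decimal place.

k = ln2/t½ = ln2/2 ≈ 0.346574 h⁻¹; fraction remaining f = e^(−kτ) = e^(−0.346574×5) ≈ 0.1768.
Single-dose peak C₀ = D/Vd = 1076/76 ≈ 14.158 μg/mL.
Steady-state trough Cmin,ss = C₀·f/(1−f) ≈ 14.158 × 0.1768/0.8232 ≈ 3.041 μg/mL.
Trough 3.0 μg/mL vs MEC 4 μg/mL: subtherapeutic.

3.0 μg/mL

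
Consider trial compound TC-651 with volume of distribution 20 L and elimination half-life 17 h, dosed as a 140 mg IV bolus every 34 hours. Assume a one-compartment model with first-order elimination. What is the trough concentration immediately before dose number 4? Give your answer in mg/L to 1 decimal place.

2.3 mg/L

f = (1/2)^(τ/t½) = (1/2)^(34/17) ≈ 0.2500.
C₀ = D/Vd = 140/20 ≈ 7.000 mg/L.
Before the 4th dose, 3 doses have been given. Superposition: Cmin = C₀·(f + f² + … + f^3).
≈ 7.000 × (0.2500 + 0.0625 + 0.0156) ≈ 7.000 × 0.3281 ≈ 2.297 mg/L.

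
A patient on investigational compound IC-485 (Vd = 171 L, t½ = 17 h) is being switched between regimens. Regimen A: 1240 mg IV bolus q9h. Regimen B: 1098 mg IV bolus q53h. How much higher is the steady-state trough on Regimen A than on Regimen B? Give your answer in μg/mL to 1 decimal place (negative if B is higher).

Regimen A: f = (1/2)^(9/17) ≈ 0.6928; Cmin,ss = (1240/171)·f/(1−f) ≈ 16.354 μg/mL.
Regimen B: f = (1/2)^(53/17) ≈ 0.1152; Cmin,ss = (1098/171)·f/(1−f) ≈ 0.836 μg/mL.
Difference ≈ 16.354 − 0.836 ≈ 15.518 μg/mL.

15.5 μg/mL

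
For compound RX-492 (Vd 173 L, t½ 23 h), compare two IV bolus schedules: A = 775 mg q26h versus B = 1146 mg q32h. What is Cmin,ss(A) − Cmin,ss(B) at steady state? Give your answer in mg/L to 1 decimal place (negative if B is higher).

-0.3 mg/L

Regimen A: f = (1/2)^(26/23) ≈ 0.4568; Cmin,ss = (775/173)·f/(1−f) ≈ 3.767 mg/L.
Regimen B: f = (1/2)^(32/23) ≈ 0.3812; Cmin,ss = (1146/173)·f/(1−f) ≈ 4.081 mg/L.
Difference ≈ 3.767 − 4.081 ≈ -0.314 mg/L.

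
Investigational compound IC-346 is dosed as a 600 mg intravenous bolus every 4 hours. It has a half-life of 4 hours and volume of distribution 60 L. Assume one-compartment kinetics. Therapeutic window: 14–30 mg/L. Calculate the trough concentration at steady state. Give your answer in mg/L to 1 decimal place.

The dosing interval is 1 half-life, so f = 2^(−1) = 0.5.
Accumulation ratio R = 1/(1 − f) = 1/0.5 = 2/1.
Single-dose peak C₀ = D/Vd = 600/60 = 10 mg/L.
Steady-state peak Cmax,ss = C₀·R = 10 × 2/1 ≈ 20.000 mg/L.
Steady-state trough Cmin,ss = Cmax,ss·f ≈ 20.000 × 0.5 ≈ 10.000 mg/L.
Trough 10.0 mg/L vs MEC 14 mg/L: subtherapeutic.

10.0 mg/L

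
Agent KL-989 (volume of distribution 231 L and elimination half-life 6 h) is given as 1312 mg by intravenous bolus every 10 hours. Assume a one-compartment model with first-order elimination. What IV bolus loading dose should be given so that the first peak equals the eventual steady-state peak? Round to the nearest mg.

1915 mg

f = (1/2)^(10/6) ≈ 0.314980; accumulation ratio R = 1/(1−f) ≈ 1.45981.
Loading dose to hit Cmax,ss on first dose: D_load = D_maint·R ≈ 1312 × 1.45981 ≈ 1915.27 mg.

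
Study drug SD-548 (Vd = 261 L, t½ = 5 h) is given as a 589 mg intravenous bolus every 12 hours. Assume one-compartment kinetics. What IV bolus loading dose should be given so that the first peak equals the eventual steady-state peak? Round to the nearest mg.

727 mg

f = (1/2)^(12/5) ≈ 0.189465; accumulation ratio R = 1/(1−f) ≈ 1.23375.
Loading dose to hit Cmax,ss on first dose: D_load = D_maint·R ≈ 589 × 1.23375 ≈ 726.68 mg.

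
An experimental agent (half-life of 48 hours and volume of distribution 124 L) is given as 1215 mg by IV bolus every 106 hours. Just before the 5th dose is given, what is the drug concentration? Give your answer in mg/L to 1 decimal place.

f = (1/2)^(τ/t½) = (1/2)^(106/48) ≈ 0.2164.
C₀ = D/Vd = 1215/124 ≈ 9.798 mg/L.
Before the 5th dose, 4 doses have been given. Superposition: Cmin = C₀·(f + f² + … + f^4).
≈ 9.798 × (0.2164 + 0.0468 + 0.0101 + 0.0022) ≈ 9.798 × 0.2755 ≈ 2.699 mg/L.

2.7 mg/L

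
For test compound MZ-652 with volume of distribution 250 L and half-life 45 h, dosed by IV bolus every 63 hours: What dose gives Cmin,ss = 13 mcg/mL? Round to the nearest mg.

5327 mg

τ/t½ = 63/45 ≈ 1.4, so f = (1/2)^(63/45) ≈ 0.378929.
Cmin,ss = (D/Vd)·f/(1−f), so D = Cmin,ss·Vd·(1−f)/f.
D = 13 × 250 × (1−f)/f ≈ 13 × 250 × 1.63902 ≈ 5326.81 mg.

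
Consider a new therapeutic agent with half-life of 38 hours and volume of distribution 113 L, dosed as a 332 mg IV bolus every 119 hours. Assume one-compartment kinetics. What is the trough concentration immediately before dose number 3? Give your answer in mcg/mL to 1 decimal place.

0.4 mcg/mL

f = (1/2)^(τ/t½) = (1/2)^(119/38) ≈ 0.1141.
C₀ = D/Vd = 332/113 ≈ 2.938 mcg/mL.
Before the 3rd dose, 2 doses have been given. Superposition: Cmin = C₀·(f + f²).
≈ 2.938 × (0.1141 + 0.0130) ≈ 2.938 × 0.1271 ≈ 0.373 mcg/mL.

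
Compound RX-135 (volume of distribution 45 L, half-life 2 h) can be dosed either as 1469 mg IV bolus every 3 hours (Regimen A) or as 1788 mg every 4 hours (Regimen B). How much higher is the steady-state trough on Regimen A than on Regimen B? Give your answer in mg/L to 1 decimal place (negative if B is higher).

4.6 mg/L

Regimen A: f = (1/2)^(3/2) ≈ 0.3536; Cmin,ss = (1469/45)·f/(1−f) ≈ 17.857 mg/L.
Regimen B: f = (1/2)^(4/2) ≈ 0.2500; Cmin,ss = (1788/45)·f/(1−f) ≈ 13.244 mg/L.
Difference ≈ 17.857 − 13.244 ≈ 4.613 mg/L.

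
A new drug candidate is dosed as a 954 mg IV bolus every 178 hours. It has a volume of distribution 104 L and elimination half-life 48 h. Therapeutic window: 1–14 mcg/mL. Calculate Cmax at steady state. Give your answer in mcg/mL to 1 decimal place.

τ/t½ = 178/48 ≈ 3.7083, so fraction remaining f = (1/2)^(178/48) ≈ 0.0765.
At steady state, accumulation factor R = 1/(1 − e^(−kτ)) ≈ 1.0828.
Each bolus raises the concentration by D/Vd = 954/104 ≈ 9.173 mcg/mL.
Steady-state peak Cmax,ss = C₀·R ≈ 9.173 × 1.0828 ≈ 9.933 mcg/mL.
Peak 9.9 mcg/mL vs MTC 14 mcg/mL: below toxic threshold.

9.9 mcg/mL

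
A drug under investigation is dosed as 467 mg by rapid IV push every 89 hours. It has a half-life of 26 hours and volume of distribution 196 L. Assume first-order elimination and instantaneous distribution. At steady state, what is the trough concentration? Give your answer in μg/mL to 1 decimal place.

0.2 μg/mL

Over one 89-h interval, 89/26 ≈ 3.4231 half-lives elapse, leaving f ≈ 0.0932 of each dose.
Single-dose peak C₀ = D/Vd = 467/196 ≈ 2.383 μg/mL.
Steady-state trough Cmin,ss = C₀·f/(1−f) ≈ 2.383 × 0.0932/0.9068 ≈ 0.245 μg/mL.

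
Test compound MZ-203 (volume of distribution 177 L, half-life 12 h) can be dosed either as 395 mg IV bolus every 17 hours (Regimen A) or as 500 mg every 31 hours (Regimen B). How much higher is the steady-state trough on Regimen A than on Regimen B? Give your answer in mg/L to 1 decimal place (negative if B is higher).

Regimen A: f = (1/2)^(17/12) ≈ 0.3746; Cmin,ss = (395/177)·f/(1−f) ≈ 1.337 mg/L.
Regimen B: f = (1/2)^(31/12) ≈ 0.1669; Cmin,ss = (500/177)·f/(1−f) ≈ 0.566 mg/L.
Difference ≈ 1.337 − 0.566 ≈ 0.771 mg/L.

0.8 mg/L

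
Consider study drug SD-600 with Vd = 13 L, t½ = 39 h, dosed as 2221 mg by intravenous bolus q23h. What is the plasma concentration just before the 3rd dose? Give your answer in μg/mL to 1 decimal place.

f = (1/2)^(τ/t½) = (1/2)^(23/39) ≈ 0.6645.
C₀ = D/Vd = 2221/13 ≈ 170.846 μg/mL.
Before the 3rd dose, 2 doses have been given. Superposition: Cmin = C₀·(f + f²).
≈ 170.846 × (0.6645 + 0.4416) ≈ 170.846 × 1.1061 ≈ 188.973 μg/mL.

189.0 μg/mL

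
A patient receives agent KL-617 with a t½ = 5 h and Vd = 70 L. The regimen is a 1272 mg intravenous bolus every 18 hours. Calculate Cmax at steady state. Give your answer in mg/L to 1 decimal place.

19.8 mg/L

Over one 18-h interval, 18/5 ≈ 3.6 half-lives elapse, leaving f ≈ 0.0825 of each dose.
Accumulation ratio R = 1/(1 − f) ≈ 1/0.9175 ≈ 1.0899.
Single-dose peak C₀ = D/Vd = 1272/70 ≈ 18.171 mg/L.
Cmax,ss = C₀/(1 − f) ≈ 18.171/0.9175 ≈ 19.805 mg/L.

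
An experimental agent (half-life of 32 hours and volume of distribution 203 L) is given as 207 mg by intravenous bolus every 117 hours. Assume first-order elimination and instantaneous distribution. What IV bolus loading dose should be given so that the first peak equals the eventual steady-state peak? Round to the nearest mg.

f = (1/2)^(117/32) ≈ 0.079316; accumulation ratio R = 1/(1−f) ≈ 1.08615.
Loading dose to hit Cmax,ss on first dose: D_load = D_maint·R ≈ 207 × 1.08615 ≈ 224.83 mg.

225 mg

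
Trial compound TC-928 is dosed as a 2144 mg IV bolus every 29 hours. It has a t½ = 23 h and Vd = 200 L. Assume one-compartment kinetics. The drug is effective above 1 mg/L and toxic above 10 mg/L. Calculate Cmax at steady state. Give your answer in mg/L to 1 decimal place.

τ/t½ = 29/23 ≈ 1.2609, so fraction remaining f = (1/2)^(29/23) ≈ 0.4173.
Accumulation ratio R = 1/(1 − f) ≈ 1/0.5827 ≈ 1.7161.
Each bolus raises the concentration by D/Vd = 2144/200 ≈ 10.720 mg/L.
Steady-state peak Cmax,ss = C₀·R ≈ 10.720 × 1.7161 ≈ 18.397 mg/L.
Peak 18.4 mg/L vs MTC 10 mg/L: exceeds toxic threshold.

18.4 mg/L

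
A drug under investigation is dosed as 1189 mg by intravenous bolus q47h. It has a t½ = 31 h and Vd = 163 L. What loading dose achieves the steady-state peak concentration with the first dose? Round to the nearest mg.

1828 mg

f = (1/2)^(47/31) ≈ 0.349623; accumulation ratio R = 1/(1−f) ≈ 1.53757.
Loading dose to hit Cmax,ss on first dose: D_load = D_maint·R ≈ 1189 × 1.53757 ≈ 1828.17 mg.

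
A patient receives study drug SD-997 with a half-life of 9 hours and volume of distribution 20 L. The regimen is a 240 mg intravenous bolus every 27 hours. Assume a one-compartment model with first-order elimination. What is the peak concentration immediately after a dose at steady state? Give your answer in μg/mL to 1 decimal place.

13.7 μg/mL

τ = 27 h = 3 half-lives, so f = (1/2)^3 = 0.125.
Accumulation ratio R = 1/(1 − f) = 1/0.875 = 8/7.
Single-dose peak C₀ = D/Vd = 240/20 = 12 μg/mL.
Steady-state peak Cmax,ss = C₀·R = 12 × 8/7 ≈ 13.714 μg/mL.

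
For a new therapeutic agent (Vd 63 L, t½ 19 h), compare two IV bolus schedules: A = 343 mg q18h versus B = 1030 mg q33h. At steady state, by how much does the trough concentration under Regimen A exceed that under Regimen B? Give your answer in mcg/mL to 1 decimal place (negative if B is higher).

Regimen A: f = (1/2)^(18/19) ≈ 0.5186; Cmin,ss = (343/63)·f/(1−f) ≈ 5.865 mcg/mL.
Regimen B: f = (1/2)^(33/19) ≈ 0.3000; Cmin,ss = (1030/63)·f/(1−f) ≈ 7.007 mcg/mL.
Difference ≈ 5.865 − 7.007 ≈ -1.142 mcg/mL.

-1.1 mcg/mL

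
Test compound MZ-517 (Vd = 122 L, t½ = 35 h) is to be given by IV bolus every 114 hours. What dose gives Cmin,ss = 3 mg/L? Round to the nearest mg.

τ/t½ = 114/35 ≈ 3.2571, so f = (1/2)^(114/35) ≈ 0.104593.
Cmin,ss = (D/Vd)·f/(1−f), so D = Cmin,ss·Vd·(1−f)/f.
D = 3 × 122 × (1−f)/f ≈ 3 × 122 × 8.56087 ≈ 3133.28 mg.

3133 mg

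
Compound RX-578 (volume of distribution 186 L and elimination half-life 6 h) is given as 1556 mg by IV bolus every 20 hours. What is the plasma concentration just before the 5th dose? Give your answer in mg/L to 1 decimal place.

f = (1/2)^(τ/t½) = (1/2)^(20/6) ≈ 0.0992.
C₀ = D/Vd = 1556/186 ≈ 8.366 mg/L.
Before the 5th dose, 4 doses have been given. Superposition: Cmin = C₀·(f + f² + … + f^4).
≈ 8.366 × (0.0992 + 0.0098 + 0.0010 + 0.0001) ≈ 8.366 × 0.1101 ≈ 0.921 mg/L.

0.9 mg/L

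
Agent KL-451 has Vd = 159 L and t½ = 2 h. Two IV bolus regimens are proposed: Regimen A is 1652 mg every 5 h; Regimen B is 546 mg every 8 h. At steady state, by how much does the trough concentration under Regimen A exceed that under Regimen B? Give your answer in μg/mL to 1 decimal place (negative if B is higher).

Regimen A: f = (1/2)^(5/2) ≈ 0.1768; Cmin,ss = (1652/159)·f/(1−f) ≈ 2.231 μg/mL.
Regimen B: f = (1/2)^(8/2) ≈ 0.0625; Cmin,ss = (546/159)·f/(1−f) ≈ 0.229 μg/mL.
Difference ≈ 2.231 − 0.229 ≈ 2.002 μg/mL.

2.0 μg/mL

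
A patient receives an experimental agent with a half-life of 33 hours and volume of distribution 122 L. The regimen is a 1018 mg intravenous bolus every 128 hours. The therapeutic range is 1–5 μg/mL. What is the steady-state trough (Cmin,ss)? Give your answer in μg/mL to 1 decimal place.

0.6 μg/mL

τ/t½ = 128/33 ≈ 3.8788, so fraction remaining f = (1/2)^(128/33) ≈ 0.0680.
Single-dose peak C₀ = D/Vd = 1018/122 ≈ 8.344 μg/mL.
Steady-state trough Cmin,ss = C₀·f/(1−f) ≈ 8.344 × 0.0680/0.9320 ≈ 0.609 μg/mL.
Trough 0.6 μg/mL vs MEC 1 μg/mL: subtherapeutic.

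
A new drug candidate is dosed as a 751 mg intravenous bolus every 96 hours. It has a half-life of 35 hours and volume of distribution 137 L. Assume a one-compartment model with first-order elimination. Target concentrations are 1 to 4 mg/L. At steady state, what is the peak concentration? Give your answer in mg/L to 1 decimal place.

6.4 mg/L

k = ln2/t½ = ln2/35 ≈ 0.019804 h⁻¹; fraction remaining f = e^(−kτ) = e^(−0.019804×96) ≈ 0.1494.
Accumulation ratio R = 1/(1 − f) ≈ 1/0.8506 ≈ 1.1756.
Each bolus raises the concentration by D/Vd = 751/137 ≈ 5.482 mg/L.
Cmax,ss = C₀/(1 − f) ≈ 5.482/0.8506 ≈ 6.445 mg/L.
Peak 6.4 mg/L vs MTC 4 mg/L: exceeds toxic threshold.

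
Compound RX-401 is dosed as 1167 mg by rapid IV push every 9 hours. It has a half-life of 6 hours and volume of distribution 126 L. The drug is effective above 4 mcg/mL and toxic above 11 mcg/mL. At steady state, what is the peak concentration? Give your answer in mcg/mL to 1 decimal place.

14.3 mcg/mL

τ/t½ = 9/6 ≈ 1.5, so fraction remaining f = (1/2)^(9/6) ≈ 0.3536.
At steady state, accumulation factor R = 1/(1 − e^(−kτ)) ≈ 1.5470.
Each bolus raises the concentration by D/Vd = 1167/126 ≈ 9.262 mcg/mL.
Steady-state peak Cmax,ss = C₀·R ≈ 9.262 × 1.5470 ≈ 14.328 mcg/mL.
Peak 14.3 mcg/mL vs MTC 11 mcg/mL: exceeds toxic threshold.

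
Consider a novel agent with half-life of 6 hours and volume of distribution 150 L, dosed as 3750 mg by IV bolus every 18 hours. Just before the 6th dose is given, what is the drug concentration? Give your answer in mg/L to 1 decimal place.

f = (1/2)^(τ/t½) = (1/2)^(18/6) ≈ 0.1250.
C₀ = D/Vd = 3750/150 ≈ 25.000 mg/L.
Before the 6th dose, 5 doses have been given. Superposition: Cmin = C₀·(f + f² + … + f^5).
≈ 25.000 × (0.1250 + 0.0156 + 0.0020 + 0.0002 + 0.0000) ≈ 25.000 × 0.1428 ≈ 3.570 mg/L.

3.6 mg/L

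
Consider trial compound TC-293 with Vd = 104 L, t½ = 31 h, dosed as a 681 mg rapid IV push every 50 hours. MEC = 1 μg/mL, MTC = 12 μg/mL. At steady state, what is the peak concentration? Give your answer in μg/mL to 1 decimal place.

Over one 50-h interval, 50/31 ≈ 1.6129 half-lives elapse, leaving f ≈ 0.3269 of each dose.
Accumulation ratio R = 1/(1 − f) ≈ 1/0.6731 ≈ 1.4857.
Single-dose peak C₀ = D/Vd = 681/104 ≈ 6.548 μg/mL.
Cmax,ss = C₀/(1 − f) ≈ 6.548/0.6731 ≈ 9.728 μg/mL.
Peak 9.7 μg/mL vs MTC 12 μg/mL: below toxic threshold.

9.7 μg/mL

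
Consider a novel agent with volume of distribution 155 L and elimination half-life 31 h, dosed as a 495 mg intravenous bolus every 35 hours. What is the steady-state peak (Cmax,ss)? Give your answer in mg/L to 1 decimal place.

5.9 mg/L

τ/t½ = 35/31 ≈ 1.129, so fraction remaining f = (1/2)^(35/31) ≈ 0.4572.
At steady state, accumulation factor R = 1/(1 − e^(−kτ)) ≈ 1.8423.
Each bolus raises the concentration by D/Vd = 495/155 ≈ 3.194 mg/L.
Steady-state peak Cmax,ss = C₀·R ≈ 3.194 × 1.8423 ≈ 5.884 mg/L.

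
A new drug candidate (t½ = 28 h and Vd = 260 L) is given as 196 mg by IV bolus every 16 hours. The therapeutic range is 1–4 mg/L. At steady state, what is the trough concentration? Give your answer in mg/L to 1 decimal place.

Over one 16-h interval, 16/28 ≈ 0.57143 half-lives elapse, leaving f ≈ 0.6730 of each dose.
Accumulation ratio R = 1/(1 − f) ≈ 1/0.3270 ≈ 3.0581.
Single-dose peak C₀ = D/Vd = 196/260 ≈ 0.754 mg/L.
Steady-state peak Cmax,ss = C₀·R ≈ 0.754 × 3.0581 ≈ 2.306 mg/L.
One interval later, Cmin,ss = Cmax,ss·e^(−kτ) ≈ 2.306 × 0.6730 ≈ 1.552 mg/L.
Trough 1.6 mg/L vs MEC 1 mg/L: adequate.

1.6 mg/L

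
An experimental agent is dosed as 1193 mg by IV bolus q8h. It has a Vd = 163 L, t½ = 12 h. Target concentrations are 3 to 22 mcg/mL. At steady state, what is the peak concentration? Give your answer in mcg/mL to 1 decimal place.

19.8 mcg/mL

k = ln2/t½ = ln2/12 ≈ 0.057762 h⁻¹; fraction remaining f = e^(−kτ) = e^(−0.057762×8) ≈ 0.6300.
Accumulation ratio R = 1/(1 − f) ≈ 1/0.3700 ≈ 2.7027.
Single-dose peak C₀ = D/Vd = 1193/163 ≈ 7.319 mcg/mL.
Steady-state peak Cmax,ss = C₀·R ≈ 7.319 × 2.7027 ≈ 19.781 mcg/mL.
Peak 19.8 mcg/mL vs MTC 22 mcg/mL: below toxic threshold.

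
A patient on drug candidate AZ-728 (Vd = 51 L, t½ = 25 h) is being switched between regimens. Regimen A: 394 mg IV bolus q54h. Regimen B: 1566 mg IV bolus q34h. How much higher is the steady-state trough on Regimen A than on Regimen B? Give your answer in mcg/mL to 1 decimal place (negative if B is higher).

Regimen A: f = (1/2)^(54/25) ≈ 0.2238; Cmin,ss = (394/51)·f/(1−f) ≈ 2.227 mcg/mL.
Regimen B: f = (1/2)^(34/25) ≈ 0.3896; Cmin,ss = (1566/51)·f/(1−f) ≈ 19.599 mcg/mL.
Difference ≈ 2.227 − 19.599 ≈ -17.372 mcg/mL.

-17.4 mcg/mL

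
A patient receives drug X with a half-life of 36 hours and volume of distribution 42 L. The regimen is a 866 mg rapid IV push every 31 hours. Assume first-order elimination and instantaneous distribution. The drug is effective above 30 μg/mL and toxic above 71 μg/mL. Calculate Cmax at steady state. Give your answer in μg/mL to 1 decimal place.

45.9 μg/mL

τ/t½ = 31/36 ≈ 0.86111, so fraction remaining f = (1/2)^(31/36) ≈ 0.5505.
Accumulation ratio R = 1/(1 − f) ≈ 1/0.4495 ≈ 2.2247.
Single-dose peak C₀ = D/Vd = 866/42 ≈ 20.619 μg/mL.
Steady-state peak Cmax,ss = C₀·R ≈ 20.619 × 2.2247 ≈ 45.871 μg/mL.
Peak 45.9 μg/mL vs MTC 71 μg/mL: below toxic threshold.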